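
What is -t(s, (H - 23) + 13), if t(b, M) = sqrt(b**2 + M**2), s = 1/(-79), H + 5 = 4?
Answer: -sqrt(755162)/79 ≈ -11.000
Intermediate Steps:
H = -1 (H = -5 + 4 = -1)
s = -1/79 ≈ -0.012658
t(b, M) = sqrt(M**2 + b**2)
-t(s, (H - 23) + 13) = -sqrt(((-1 - 23) + 13)**2 + (-1/79)**2) = -sqrt((-24 + 13)**2 + 1/6241) = -sqrt((-11)**2 + 1/6241) = -sqrt(121 + 1/6241) = -sqrt(755162/6241) = -sqrt(755162)/79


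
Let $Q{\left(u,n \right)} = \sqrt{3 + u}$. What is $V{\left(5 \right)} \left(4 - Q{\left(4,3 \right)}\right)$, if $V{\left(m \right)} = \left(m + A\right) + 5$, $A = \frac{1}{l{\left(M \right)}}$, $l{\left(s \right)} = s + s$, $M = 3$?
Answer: $\frac{122}{3} - \frac{61 \sqrt{7}}{6} \approx 13.768$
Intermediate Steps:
$l{\left(s \right)} = 2 s$
$A = \frac{1}{6}$ ($A = \frac{1}{2 \cdot 3} = \frac{1}{6} \approx 0.16667$)
$V{\left(m \right)} = \frac{31}{6} + m$ ($V{\left(m \right)} = \left(m + \frac{1}{6}\right) + 5 = \left(\frac{1}{6} + m\right) + 5 = \frac{31}{6} + m$)
$V{\left(5 \right)} \left(4 - Q{\left(4,3 \right)}\right) = \left(\frac{31}{6} + 5\right) \left(4 - \sqrt{3 + 4}\right) = \frac{61 \left(4 - \sqrt{7}\right)}{6} = \frac{122}{3} - \frac{61 \sqrt{7}}{6}$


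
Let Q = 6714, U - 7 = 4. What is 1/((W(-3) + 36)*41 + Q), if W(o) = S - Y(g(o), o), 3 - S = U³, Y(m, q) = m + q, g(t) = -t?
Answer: -1/46258 ≈ -2.1618e-5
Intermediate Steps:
U = 11 (U = 7 + 4 = 11)
S = -1328 (S = 3 - 1*11³ = 3 - 1*1331 = 3 - 1331 = -1328)
W(o) = -1328 (W(o) = -1328 - (-o + o) = -1328 - 1*0 = -1328 + 0 = -1328)
1/((W(-3) + 36)*41 + Q) = 1/((-1328 + 36)*41 + 6714) = 1/(-1292*41 + 6714) = 1/(-52972 + 6714) = 1/(-46258) = -1/46258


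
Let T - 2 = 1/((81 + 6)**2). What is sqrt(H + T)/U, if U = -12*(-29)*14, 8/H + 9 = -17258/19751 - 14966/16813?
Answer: sqrt(1500607053800016050859)/168340615260552 ≈ 0.00023011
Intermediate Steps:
H = -2656588504/3574414287 (H = 8/(-9 + (-17258/19751 - 14966/16813)) = 8/(-9 - 585752220/332073563) = 8/(-3574414287/332073563) = 8*(-332073563/3574414287) = -2656588504/3574414287 ≈ -0.74322)
T = 15139/7569 (T = 2 + 1/((81 + 6)**2) = 2 + 1/(87**2) = 2 + 1/7569 = 15139/7569 ≈ 2.0001)
U = 4872 (U = 348*14 = 4872)
sqrt(H + T)/U = sqrt(-2656588504/3574414287 + 15139/7569)/4872 = sqrt(1259457018671/1002027471789)*(1/4872) = (sqrt(1500607053800016050859)/34552671441)*(1/4872) = sqrt(1500607053800016050859)/168340615260552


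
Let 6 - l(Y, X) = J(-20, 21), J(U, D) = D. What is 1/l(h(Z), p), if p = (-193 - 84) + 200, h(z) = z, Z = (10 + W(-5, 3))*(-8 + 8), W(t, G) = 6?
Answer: -1/15 ≈ -0.066667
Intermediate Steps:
Z = 0 (Z = (10 + 6)*(-8 + 8) = 16*0 = 0)
p = -77 (p = -277 + 200 = -77)
l(Y, X) = -15 (l(Y, X) = 6 - 1*21 = 6 - 21 = -15)
1/l(h(Z), p) = 1/(-15) = -1/15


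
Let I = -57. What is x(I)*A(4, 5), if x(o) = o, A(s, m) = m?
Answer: -285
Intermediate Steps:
x(I)*A(4, 5) = -57*5 = -285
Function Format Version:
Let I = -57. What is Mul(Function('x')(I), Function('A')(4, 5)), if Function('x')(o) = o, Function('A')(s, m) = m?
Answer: -285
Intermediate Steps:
Mul(Function('x')(I), Function('A')(4, 5)) = Mul(-57, 5) = -285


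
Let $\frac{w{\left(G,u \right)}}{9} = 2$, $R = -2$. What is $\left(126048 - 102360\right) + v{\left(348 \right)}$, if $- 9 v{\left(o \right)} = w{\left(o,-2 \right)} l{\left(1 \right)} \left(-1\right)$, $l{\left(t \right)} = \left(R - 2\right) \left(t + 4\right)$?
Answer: $23648$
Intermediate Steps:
$w{\left(G,u \right)} = 18$ ($w{\left(G,u \right)} = 9 \cdot 2 = 18$)
$l{\left(t \right)} = -16 - 4 t$ ($l{\left(t \right)} = \left(-2 - 2\right) \left(t + 4\right) = - 4 \left(4 + t\right) = -16 - 4 t$)
$v{\left(o \right)} = -40$ ($v{\left(o \right)} = - \frac{18 \left(-16 - 4\right) \left(-1\right)}{9} = - \frac{18 \left(-20\right) \left(-1\right)}{9} = - \frac{\left(-360\right) \left(-1\right)}{9} = \left(- \frac{1}{9}\right) 360 = -40$)
$\left(126048 - 102360\right) + v{\left(348 \right)} = \left(126048 - 102360\right) - 40 = 23688 - 40 = 23648$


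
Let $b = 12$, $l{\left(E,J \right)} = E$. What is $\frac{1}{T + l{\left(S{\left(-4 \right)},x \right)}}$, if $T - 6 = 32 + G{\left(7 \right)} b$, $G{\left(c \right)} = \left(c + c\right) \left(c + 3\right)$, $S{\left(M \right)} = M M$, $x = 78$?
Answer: $\frac{1}{1734} \approx 0.0005767$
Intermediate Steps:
$S{\left(M \right)} = M^{2}$
$G{\left(c \right)} = 2 c \left(3 + c\right)$
$T = 1718$ ($T = 6 + \left(32 + 2 \cdot 7 \left(3 + 7\right) 12\right) = 6 + \left(32 + 2 \cdot 7 \cdot 10 \cdot 12\right) = 6 + \left(32 + 140 \cdot 12\right) = 6 + \left(32 + 1680\right) = 6 + 1712 = 1718$)
$\frac{1}{T + l{\left(S{\left(-4 \right)},x \right)}} = \frac{1}{1718 + \left(-4\right)^{2}} = \frac{1}{1718 + 16} = \frac{1}{1734}$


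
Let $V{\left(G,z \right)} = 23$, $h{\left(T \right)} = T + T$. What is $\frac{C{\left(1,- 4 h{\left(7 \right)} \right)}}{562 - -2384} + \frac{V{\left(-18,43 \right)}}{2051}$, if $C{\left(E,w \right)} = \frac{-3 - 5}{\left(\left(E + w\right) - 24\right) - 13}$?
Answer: $\frac{781268}{69485829} \approx 0.011244$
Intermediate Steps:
$h{\left(T \right)} = 2 T$
$C{\left(E,w \right)} = - \frac{8}{-37 + E + w}$ ($C{\left(E,w \right)} = - \frac{8}{\left(-24 + E + w\right) - 13} = - \frac{8}{-37 + E + w}$)
$\frac{C{\left(1,- 4 h{\left(7 \right)} \right)}}{562 - -2384} + \frac{V{\left(-18,43 \right)}}{2051} = \frac{\left(-8\right) \frac{1}{-37 + 1 - 4 \cdot 2 \cdot 7}}{562 - -2384} + \frac{23}{2051} = \frac{\left(-8\right) \frac{1}{-37 + 1 - 56}}{562 + 2384} + 23 \cdot \frac{1}{2051} = \frac{\left(-8\right) \frac{1}{-37 + 1 - 56}}{2946} + \frac{23}{2051} = - \frac{8}{-92} \cdot \frac{1}{2946} + \frac{23}{2051} = \left(-8\right) \left(- \frac{1}{92}\right) \frac{1}{2946} + \frac{23}{2051} = \frac{2}{23} \cdot \frac{1}{2946} + \frac{23}{2051} = \frac{1}{33879} + \frac{23}{2051} = \frac{781268}{69485829}$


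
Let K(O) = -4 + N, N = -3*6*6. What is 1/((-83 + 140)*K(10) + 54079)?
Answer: 1/47695 ≈ 2.0967e-5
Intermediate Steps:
N = -108 (N = -18*6 = -108)
K(O) = -112 (K(O) = -4 - 108 = -112)
1/((-83 + 140)*K(10) + 54079) = 1/((-83 + 140)*(-112) + 54079) = 1/(57*(-112) + 54079) = 1/(-6384 + 54079) = 1/47695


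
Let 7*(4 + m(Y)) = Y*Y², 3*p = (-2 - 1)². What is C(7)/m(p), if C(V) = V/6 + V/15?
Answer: -343/30 ≈ -11.433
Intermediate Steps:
p = 3 (p = (-2 - 1)²/3 = (⅓)*(-3)² = (⅓)*9 = 3)
m(Y) = -4 + Y³/7 (m(Y) = -4 + (Y*Y²)/7 = -4 + Y³/7)
C(V) = 7*V/30 (C(V) = V*(⅙) + V*(1/15) = V/6 + V/15 = 7*V/30)
C(7)/m(p) = ((7/30)*7)/(-4 + (⅐)*3³) = 49/(30*(-4 + (⅐)*27)) = 49/(30*(-4 + 27/7)) = 49/(30*(-⅐)) = (49/30)*(-7) = -343/30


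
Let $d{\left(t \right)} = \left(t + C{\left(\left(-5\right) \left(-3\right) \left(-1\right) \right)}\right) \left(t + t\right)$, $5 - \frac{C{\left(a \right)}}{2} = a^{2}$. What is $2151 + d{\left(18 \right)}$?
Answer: $-13041$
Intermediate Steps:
$C{\left(a \right)} = 10 - 2 a^{2}$
$d{\left(t \right)} = 2 t \left(-440 + t\right)$ ($d{\left(t \right)} = \left(t + \left(10 - 2 \left(\left(-5\right) \left(-3\right) \left(-1\right)\right)^{2}\right)\right) \left(t + t\right) = \left(t + \left(10 - 2 \left(15 \left(-1\right)\right)^{2}\right)\right) 2 t = \left(t + \left(10 - 2 \left(-15\right)^{2}\right)\right) 2 t = \left(t + \left(10 - 450\right)\right) 2 t = \left(t - 440\right) 2 t = \left(-440 + t\right) 2 t = 2 t \left(-440 + t\right)$)
$2151 + d{\left(18 \right)} = 2151 + 2 \cdot 18 \left(-440 + 18\right) = 2151 + 2 \cdot 18 \left(-422\right) = 2151 - 15192 = -13041$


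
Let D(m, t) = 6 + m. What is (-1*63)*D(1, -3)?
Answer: -441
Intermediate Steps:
(-1*63)*D(1, -3) = (-1*63)*(6 + 1) = -63*7 = -441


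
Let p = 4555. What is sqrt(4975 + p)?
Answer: sqrt(9530) ≈ 97.622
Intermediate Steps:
sqrt(4975 + p) = sqrt(4975 + 4555) = sqrt(9530)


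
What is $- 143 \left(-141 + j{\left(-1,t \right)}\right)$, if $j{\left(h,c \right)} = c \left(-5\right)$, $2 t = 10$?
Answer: $23738$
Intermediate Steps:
$t = 5$ ($t = \frac{1}{2} \cdot 10 = 5$)
$j{\left(h,c \right)} = - 5 c$
$- 143 \left(-141 + j{\left(-1,t \right)}\right) = - 143 \left(-141 - 25\right) = \left(-143\right) \left(-166\right) = 23738$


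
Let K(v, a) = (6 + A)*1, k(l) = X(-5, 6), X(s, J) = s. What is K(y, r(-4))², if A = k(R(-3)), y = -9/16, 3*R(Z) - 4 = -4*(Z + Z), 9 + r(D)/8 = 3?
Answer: 1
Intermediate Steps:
r(D) = -48 (r(D) = -72 + 8*3 = -72 + 24 = -48)
R(Z) = 4/3 - 8*Z/3 (R(Z) = 4/3 + (-4*(Z + Z))/3 = 4/3 + (-8*Z)/3 = 4/3 - 8*Z/3)
y = -9/16 (y = -9*1/16 = -9/16 ≈ -0.56250)
k(l) = -5
A = -5
K(v, a) = 1 (K(v, a) = (6 - 5)*1 = 1*1 = 1)
K(y, r(-4))² = 1² = 1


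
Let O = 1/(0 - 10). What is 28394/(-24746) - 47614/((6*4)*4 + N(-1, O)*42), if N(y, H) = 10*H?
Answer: -294947330/334071 ≈ -882.89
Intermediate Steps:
O = -⅒ (O = 1/(-10) = -⅒ ≈ -0.10000)
28394/(-24746) - 47614/((6*4)*4 + N(-1, O)*42) = 28394/(-24746) - 47614/((6*4)*4 + (10*(-⅒))*42) = 28394*(-1/24746) - 47614/(24*4 - 1*42) = -14197/12373 - 47614/(96 - 42) = -14197/12373 - 47614/54 = -14197/12373 - 47614*1/54 = -14197/12373 - 23807/27 = -294947330/334071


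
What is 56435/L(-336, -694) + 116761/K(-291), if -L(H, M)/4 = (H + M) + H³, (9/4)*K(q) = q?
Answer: -13287659972143/14718425368 ≈ -902.79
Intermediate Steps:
K(q) = 4*q/9
L(H, M) = -4*H - 4*M - 4*H³ (L(H, M) = -4*((H + M) + H³) = -4*(H + M + H³) = -4*H - 4*M - 4*H³)
56435/L(-336, -694) + 116761/K(-291) = 56435/(-4*(-336) - 4*(-694) - 4*(-336)³) + 116761/(((4/9)*(-291))) = 56435/(1344 + 2776 - 4*(-37933056)) + 116761/(-388/3) = 56435/(1344 + 2776 + 151732224) + 116761*(-3/388) = 56435/151736344 - 350283/388 = -13287659972143/14718425368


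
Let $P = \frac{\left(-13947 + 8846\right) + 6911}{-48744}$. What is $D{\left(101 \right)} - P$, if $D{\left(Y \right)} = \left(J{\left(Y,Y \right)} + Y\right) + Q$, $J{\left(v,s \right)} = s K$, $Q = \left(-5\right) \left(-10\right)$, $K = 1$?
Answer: $\frac{6142649}{24372} \approx 252.04$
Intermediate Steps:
$Q = 50$
$J{\left(v,s \right)} = s$ ($J{\left(v,s \right)} = s 1 = s$)
$D{\left(Y \right)} = 50 + 2 Y$ ($D{\left(Y \right)} = \left(Y + Y\right) + 50 = 2 Y + 50 = 50 + 2 Y$)
$P = - \frac{905}{24372}$ ($P = \left(-5101 + 6911\right) \left(- \frac{1}{48744}\right) = 1810 \left(- \frac{1}{48744}\right) = - \frac{905}{24372} \approx -0.037133$)
$D{\left(101 \right)} - P = \left(50 + 2 \cdot 101\right) - - \frac{905}{24372} = \left(50 + 202\right) + \frac{905}{24372} = 252 + \frac{905}{24372} = \frac{6142649}{24372}$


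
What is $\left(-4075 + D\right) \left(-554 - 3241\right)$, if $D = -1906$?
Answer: $22697895$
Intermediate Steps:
$\left(-4075 + D\right) \left(-554 - 3241\right) = \left(-4075 - 1906\right) \left(-554 - 3241\right) = \left(-5981\right) \left(-3795\right) = 22697895$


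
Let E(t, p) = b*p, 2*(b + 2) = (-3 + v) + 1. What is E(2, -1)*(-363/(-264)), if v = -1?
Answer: 77/16 ≈ 4.8125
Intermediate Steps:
b = -7/2 (b = -2 + ((-3 - 1) + 1)/2 = -2 + (-4 + 1)/2 = -2 + (1/2)*(-3) = -2 - 3/2 = -7/2 ≈ -3.5000)
E(t, p) = -7*p/2
E(2, -1)*(-363/(-264)) = (-7/2*(-1))*(-363/(-264)) = 7*(-363*(-1/264))/2 = (7/2)*(11/8) = 77/16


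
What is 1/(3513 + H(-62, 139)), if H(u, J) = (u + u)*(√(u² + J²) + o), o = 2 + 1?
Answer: -3141/346319159 - 124*√23165/346319159 ≈ -6.3565e-5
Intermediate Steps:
o = 3
H(u, J) = 2*u*(3 + √(J² + u²)) (H(u, J) = (u + u)*(√(u² + J²) + 3) = (2*u)*(√(J² + u²) + 3) = (2*u)*(3 + √(J² + u²)) = 2*u*(3 + √(J² + u²)))
1/(3513 + H(-62, 139)) = 1/(3513 + 2*(-62)*(3 + √(139² + (-62)²))) = 1/(3513 + 2*(-62)*(3 + √(19321 + 3844))) = 1/(3513 + 2*(-62)*(3 + √23165)) = 1/(3513 + (-372 - 124*√23165)) = 1/(3141 - 124*√23165)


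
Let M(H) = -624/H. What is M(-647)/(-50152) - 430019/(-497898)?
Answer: 1744136718773/2019495697614 ≈ 0.86365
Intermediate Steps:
M(-647)/(-50152) - 430019/(-497898) = -624/(-647)/(-50152) - 430019/(-497898) = -624*(-1/647)*(-1/50152) - 430019*(-1/497898) = (624/647)*(-1/50152) + 430019/497898 = -78/4056043 + 430019/497898 = 1744136718773/2019495697614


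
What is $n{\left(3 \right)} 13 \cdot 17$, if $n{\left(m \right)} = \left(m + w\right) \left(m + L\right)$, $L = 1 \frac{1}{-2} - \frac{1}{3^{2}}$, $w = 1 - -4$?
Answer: $\frac{38012}{9} \approx 4223.6$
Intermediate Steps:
$w = 5$ ($w = 1 + 4 = 5$)
$L = - \frac{11}{18}$ ($L = 1 \left(- \frac{1}{2}\right) - \frac{1}{9} = - \frac{1}{2} - \frac{1}{9} = - \frac{11}{18} \approx -0.61111$)
$n{\left(m \right)} = \left(5 + m\right) \left(- \frac{11}{18} + m\right)$ ($n{\left(m \right)} = \left(m + 5\right) \left(m - \frac{11}{18}\right) = \left(5 + m\right) \left(- \frac{11}{18} + m\right)$)
$n{\left(3 \right)} 13 \cdot 17 = \left(- \frac{55}{18} + 3^{2} + \frac{79}{18} \cdot 3\right) 13 \cdot 17 = \left(- \frac{55}{18} + 9 + \frac{79}{6}\right) 13 \cdot 17 = \frac{172}{9} \cdot 13 \cdot 17 = \frac{2236}{9} \cdot 17 = \frac{38012}{9}$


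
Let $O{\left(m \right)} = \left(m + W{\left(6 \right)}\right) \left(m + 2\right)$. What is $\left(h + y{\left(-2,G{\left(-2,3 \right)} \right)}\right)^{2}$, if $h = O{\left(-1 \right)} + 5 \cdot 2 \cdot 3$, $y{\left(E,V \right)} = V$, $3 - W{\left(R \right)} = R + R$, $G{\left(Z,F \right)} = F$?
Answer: $529$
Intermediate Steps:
$W{\left(R \right)} = 3 - 2 R$ ($W{\left(R \right)} = 3 - \left(R + R\right) = 3 - 2 R$)
$O{\left(m \right)} = \left(-9 + m\right) \left(2 + m\right)$ ($O{\left(m \right)} = \left(m + \left(3 - 12\right)\right) \left(m + 2\right) = \left(m + \left(3 - 12\right)\right) \left(2 + m\right) = \left(m - 9\right) \left(2 + m\right) = \left(-9 + m\right) \left(2 + m\right)$)
$h = 20$ ($h = \left(-18 + \left(-1\right)^{2} - -7\right) + 5 \cdot 2 \cdot 3 = \left(-18 + 1 + 7\right) + 5 \cdot 6 = -10 + 30 = 20$)
$\left(h + y{\left(-2,G{\left(-2,3 \right)} \right)}\right)^{2} = \left(20 + 3\right)^{2} = 23^{2} = 529$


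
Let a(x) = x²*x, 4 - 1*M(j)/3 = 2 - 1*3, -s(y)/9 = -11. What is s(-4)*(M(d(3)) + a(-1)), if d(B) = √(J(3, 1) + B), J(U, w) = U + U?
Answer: 1386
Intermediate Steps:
J(U, w) = 2*U
s(y) = 99 (s(y) = -9*(-11) = 99)
d(B) = √(6 + B) (d(B) = √(2*3 + B) = √(6 + B))
M(j) = 15 (M(j) = 12 - 3*(2 - 1*3) = 12 - 3*(2 - 3) = 12 - 3*(-1) = 12 + 3 = 15)
a(x) = x³
s(-4)*(M(d(3)) + a(-1)) = 99*(15 + (-1)³) = 99*(15 - 1) = 99*14 = 1386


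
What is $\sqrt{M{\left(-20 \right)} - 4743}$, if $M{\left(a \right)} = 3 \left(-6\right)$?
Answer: $69 i \approx 69.0 i$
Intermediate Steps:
$M{\left(a \right)} = -18$
$\sqrt{M{\left(-20 \right)} - 4743} = \sqrt{-18 - 4743} = \sqrt{-4761} = 69 i$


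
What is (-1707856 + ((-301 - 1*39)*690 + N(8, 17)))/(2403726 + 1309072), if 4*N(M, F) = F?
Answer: -7769807/14851192 ≈ -0.52318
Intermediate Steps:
N(M, F) = F/4
(-1707856 + ((-301 - 1*39)*690 + N(8, 17)))/(2403726 + 1309072) = (-1707856 + ((-301 - 1*39)*690 + (1/4)*17))/(2403726 + 1309072) = (-1707856 + ((-301 - 39)*690 + 17/4))/3712798 = (-1707856 + (-340*690 + 17/4))*(1/3712798) = (-1707856 + (-234600 + 17/4))*(1/3712798) = (-1707856 - 938383/4)*(1/3712798) = -7769807/4*1/3712798 = -7769807/14851192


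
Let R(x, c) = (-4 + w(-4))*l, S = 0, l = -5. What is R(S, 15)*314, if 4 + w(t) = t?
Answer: 18840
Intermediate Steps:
w(t) = -4 + t
R(x, c) = 60 (R(x, c) = (-4 + (-4 - 4))*(-5) = (-4 - 8)*(-5) = -12*(-5) = 60)
R(S, 15)*314 = 60*314 = 18840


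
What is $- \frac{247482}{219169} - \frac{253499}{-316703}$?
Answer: $- \frac{22819169515}{69411479807} \approx -0.32875$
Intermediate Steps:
$- \frac{247482}{219169} - \frac{253499}{-316703} = \left(-247482\right) \frac{1}{219169} - - \frac{253499}{316703} = - \frac{247482}{219169} + \frac{253499}{316703} = - \frac{22819169515}{69411479807}$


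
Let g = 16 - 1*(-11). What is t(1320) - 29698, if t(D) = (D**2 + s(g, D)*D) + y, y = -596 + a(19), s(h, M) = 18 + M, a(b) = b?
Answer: 3478285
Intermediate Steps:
g = 27 (g = 16 + 11 = 27)
y = -577 (y = -596 + 19 = -577)
t(D) = -577 + D**2 + D*(18 + D) (t(D) = (D**2 + (18 + D)*D) - 577 = (D**2 + D*(18 + D)) - 577 = -577 + D**2 + D*(18 + D))
t(1320) - 29698 = (-577 + 1320**2 + 1320*(18 + 1320)) - 29698 = (-577 + 1742400 + 1320*1338) - 29698 = (-577 + 1742400 + 1766160) - 29698 = 3507983 - 29698 = 3478285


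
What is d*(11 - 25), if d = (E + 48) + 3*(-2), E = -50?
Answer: 112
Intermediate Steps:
d = -8 (d = (-50 + 48) + 3*(-2) = -2 - 6 = -8)
d*(11 - 25) = -8*(11 - 25) = -8*(-14) = 112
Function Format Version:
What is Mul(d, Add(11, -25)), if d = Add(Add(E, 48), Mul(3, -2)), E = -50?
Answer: 112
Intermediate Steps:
d = -8 (d = Add(Add(-50, 48), Mul(3, -2)) = Add(-2, -6) = -8)
Mul(d, Add(11, -25)) = Mul(-8, Add(11, -25)) = Mul(-8, -14) = 112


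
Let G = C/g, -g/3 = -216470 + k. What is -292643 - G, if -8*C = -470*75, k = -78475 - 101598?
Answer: -464182138471/1586172 ≈ -2.9264e+5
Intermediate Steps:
k = -180073
C = 17625/4 (C = -(-235)*75/4 = -⅛*(-35250) = 17625/4 ≈ 4406.3)
g = 1189629 (g = -3*(-216470 - 180073) = -3*(-396543) = 1189629)
G = 5875/1586172 (G = (17625/4)/1189629 = (17625/4)*(1/1189629) = 5875/1586172 ≈ 0.0037039)
-292643 - G = -292643 - 1*5875/1586172 = -292643 - 5875/1586172 = -464182138471/1586172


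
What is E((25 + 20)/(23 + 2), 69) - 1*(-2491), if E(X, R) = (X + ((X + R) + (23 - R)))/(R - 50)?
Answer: 12462/5 ≈ 2492.4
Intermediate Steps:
E(X, R) = (23 + 2*X)/(-50 + R) (E(X, R) = (X + ((R + X) + (23 - R)))/(-50 + R) = (X + (23 + X))/(-50 + R) = (23 + 2*X)/(-50 + R))
E((25 + 20)/(23 + 2), 69) - 1*(-2491) = (23 + 2*((25 + 20)/(23 + 2)))/(-50 + 69) - 1*(-2491) = (23 + 2*(45/25))/19 + 2491 = (23 + 2*(45*(1/25)))/19 + 2491 = (23 + 2*(9/5))/19 + 2491 = (23 + 18/5)/19 + 2491 = (1/19)*(133/5) + 2491 = 7/5 + 2491 = 12462/5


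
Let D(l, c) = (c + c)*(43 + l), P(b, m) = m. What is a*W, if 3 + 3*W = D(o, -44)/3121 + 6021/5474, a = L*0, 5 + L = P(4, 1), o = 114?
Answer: 0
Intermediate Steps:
L = -4 (L = -5 + 1 = -4)
D(l, c) = 2*c*(43 + l) (D(l, c) = (2*c)*(43 + l) = 2*c*(43 + l))
a = 0 (a = -4*0 = 0)
W = -108090305/51253062 (W = -1 + ((2*(-44)*(43 + 114))/3121 + 6021/5474)/3 = -1 + ((2*(-44)*157)*(1/3121) + 6021*(1/5474))/3 = -1 + (-13816*1/3121 + 6021/5474)/3 = -1 + (-13816/3121 + 6021/5474)/3 = -1 + (⅓)*(-56837243/17084354) = -1 - 56837243/51253062 = -108090305/51253062 ≈ -2.1090)
a*W = 0*(-108090305/51253062) = 0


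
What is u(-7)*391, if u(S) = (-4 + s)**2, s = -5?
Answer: 31671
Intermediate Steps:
u(S) = 81 (u(S) = (-4 - 5)**2 = (-9)**2 = 81)
u(-7)*391 = 81*391 = 31671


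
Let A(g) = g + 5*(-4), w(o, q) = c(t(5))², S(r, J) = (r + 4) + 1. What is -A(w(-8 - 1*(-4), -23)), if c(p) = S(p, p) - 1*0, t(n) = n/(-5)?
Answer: 4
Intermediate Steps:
t(n) = -n/5 (t(n) = n*(-⅕) = -n/5)
S(r, J) = 5 + r (S(r, J) = (4 + r) + 1 = 5 + r)
c(p) = 5 + p (c(p) = (5 + p) - 1*0 = (5 + p) + 0 = 5 + p)
w(o, q) = 16 (w(o, q) = (5 - ⅕*5)² = (5 - 1)² = 4² = 16)
A(g) = -20 + g (A(g) = g - 20 = -20 + g)
-A(w(-8 - 1*(-4), -23)) = -(-20 + 16) = -1*(-4) = 4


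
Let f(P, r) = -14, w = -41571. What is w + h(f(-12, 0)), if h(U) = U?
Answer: -41585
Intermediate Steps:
w + h(f(-12, 0)) = -41571 - 14 = -41585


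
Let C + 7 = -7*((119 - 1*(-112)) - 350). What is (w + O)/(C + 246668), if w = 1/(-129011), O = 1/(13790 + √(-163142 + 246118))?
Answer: 794490283/3034592723517379908 - √5186/11760984425814 ≈ 2.5569e-10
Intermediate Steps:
O = 1/(13790 + 4*√5186) (O = 1/(13790 + √82976) = 1/(13790 + 4*√5186) ≈ 7.1033e-5)
C = 826 (C = -7 - 7*((119 - 1*(-112)) - 350) = -7 - 7*((119 + 112) - 350) = -7 - 7*(231 - 350) = -7 - 7*(-119) = -7 + 833 = 826)
w = -1/129011 ≈ -7.7513e-6
(w + O)/(C + 246668) = (-1/129011 + (6895/95040562 - √5186/47520281))/(826 + 246668) = (794490283/12261277944182 - √5186/47520281)/247494 = (794490283/12261277944182 - √5186/47520281)*(1/247494) = 794490283/3034592723517379908 - √5186/11760984425814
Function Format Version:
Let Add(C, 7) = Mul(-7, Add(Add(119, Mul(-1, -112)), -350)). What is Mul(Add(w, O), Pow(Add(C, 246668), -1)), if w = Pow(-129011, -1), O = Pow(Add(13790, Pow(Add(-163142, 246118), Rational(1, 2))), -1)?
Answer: Add(Rational(794490283, 3034592723517379908), Mul(Rational(-1, 11760984425814), Pow(5186, Rational(1, 2)))) ≈ 2.5569e-10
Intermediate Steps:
O = Pow(Add(13790, Mul(4, Pow(5186, Rational(1, 2)))), -1) (O = Pow(Add(13790, Pow(82976, Rational(1, 2))), -1) = Pow(Add(13790, Mul(4, Pow(5186, Rational(1, 2)))), -1) ≈ 7.1033e-5)
C = 826 (C = Add(-7, Mul(-7, Add(Add(119, Mul(-1, -112)), -350))) = Add(-7, Mul(-7, Add(Add(119, 112), -350))) = Add(-7, Mul(-7, Add(231, -350))) = Add(-7, Mul(-7, -119)) = Add(-7, 833) = 826)
w = Rational(-1, 129011) ≈ -7.7513e-6
Mul(Add(w, O), Pow(Add(C, 246668), -1)) = Mul(Add(Rational(-1, 129011), Add(Rational(6895, 95040562), Mul(Rational(-1, 47520281), Pow(5186, Rational(1, 2))))), Pow(Add(826, 246668), -1)) = Mul(Add(Rational(794490283, 12261277944182), Mul(Rational(-1, 47520281), Pow(5186, Rational(1, 2)))), Pow(247494, -1)) = Mul(Add(Rational(794490283, 12261277944182), Mul(Rational(-1, 47520281), Pow(5186, Rational(1, 2)))), Rational(1, 247494)) = Add(Rational(794490283, 3034592723517379908), Mul(Rational(-1, 11760984425814), Pow(5186, Rational(1, 2))))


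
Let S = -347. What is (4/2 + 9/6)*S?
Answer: -2429/2 ≈ -1214.5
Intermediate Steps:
(4/2 + 9/6)*S = (4/2 + 9/6)*(-347) = (4*(½) + 9*(⅙))*(-347) = (2 + 3/2)*(-347) = (7/2)*(-347) = -2429/2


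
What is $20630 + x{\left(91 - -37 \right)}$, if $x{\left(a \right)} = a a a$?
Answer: $2117782$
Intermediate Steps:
$x{\left(a \right)} = a^{3}$ ($x{\left(a \right)} = a^{2} a = a^{3}$)
$20630 + x{\left(91 - -37 \right)} = 20630 + \left(91 - -37\right)^{3} = 20630 + \left(91 + 37\right)^{3} = 20630 + 128^{3} = 20630 + 2097152 = 2117782$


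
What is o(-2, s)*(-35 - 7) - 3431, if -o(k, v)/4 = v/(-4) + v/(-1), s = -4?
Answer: -2591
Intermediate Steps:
o(k, v) = 5*v (o(k, v) = -4*(v/(-4) + v/(-1)) = -4*(v*(-¼) + v*(-1)) = -4*(-v/4 - v) = -(-5)*v = 5*v)
o(-2, s)*(-35 - 7) - 3431 = (5*(-4))*(-35 - 7) - 3431 = -20*(-42) - 3431 = 840 - 3431 = -2591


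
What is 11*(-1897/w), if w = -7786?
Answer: 20867/7786 ≈ 2.6801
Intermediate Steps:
11*(-1897/w) = 11*(-1897/(-7786)) = 11*(-1897*(-1/7786)) = 11*(1897/7786) = 20867/7786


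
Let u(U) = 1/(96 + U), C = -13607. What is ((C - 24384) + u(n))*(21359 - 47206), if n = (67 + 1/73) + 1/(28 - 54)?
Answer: 303744643189673/309327 ≈ 9.8195e+8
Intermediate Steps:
n = 127119/1898 (n = (67 + 1/73) + 1/(-26) = 4892/73 - 1/26 = 127119/1898 ≈ 66.975)
((C - 24384) + u(n))*(21359 - 47206) = ((-13607 - 24384) + 1/(96 + 127119/1898))*(21359 - 47206) = (-37991 + 1/(309327/1898))*(-25847) = (-37991 + 1898/309327)*(-25847) = -11751640159/309327*(-25847) = 303744643189673/309327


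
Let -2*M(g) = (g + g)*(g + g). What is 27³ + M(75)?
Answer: 8433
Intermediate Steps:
M(g) = -2*g² (M(g) = -(g + g)*(g + g)/2 = -2*g*2*g/2 = -2*g²)
27³ + M(75) = 27³ - 2*75² = 19683 - 2*5625 = 19683 - 11250 = 8433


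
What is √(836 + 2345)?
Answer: √3181 ≈ 56.400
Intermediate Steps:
√(836 + 2345) = √3181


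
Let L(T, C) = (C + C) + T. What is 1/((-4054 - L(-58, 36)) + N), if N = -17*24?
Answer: -1/4476 ≈ -0.00022341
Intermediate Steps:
L(T, C) = T + 2*C (L(T, C) = 2*C + T = T + 2*C)
N = -408
1/((-4054 - L(-58, 36)) + N) = 1/((-4054 - (-58 + 2*36)) - 408) = 1/((-4054 - (-58 + 72)) - 408) = 1/((-4054 - 1*14) - 408) = 1/((-4054 - 14) - 408) = 1/(-4068 - 408) = 1/(-4476) = -1/4476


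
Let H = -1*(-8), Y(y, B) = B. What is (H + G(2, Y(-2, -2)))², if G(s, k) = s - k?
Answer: 144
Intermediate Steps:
H = 8
(H + G(2, Y(-2, -2)))² = (8 + (2 - 1*(-2)))² = (8 + (2 + 2))² = (8 + 4)² = 12² = 144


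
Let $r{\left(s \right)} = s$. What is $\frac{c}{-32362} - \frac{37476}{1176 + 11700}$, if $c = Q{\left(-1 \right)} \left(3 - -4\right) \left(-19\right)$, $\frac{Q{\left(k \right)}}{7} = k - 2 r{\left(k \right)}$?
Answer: $- \frac{100067563}{34724426} \approx -2.8818$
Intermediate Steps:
$Q{\left(k \right)} = - 7 k$ ($Q{\left(k \right)} = 7 \left(k - 2 k\right) = 7 \left(- k\right) = - 7 k$)
$c = -931$ ($c = \left(-7\right) \left(-1\right) \left(3 - -4\right) \left(-19\right) = 7 \left(3 + 4\right) \left(-19\right) = 7 \cdot 7 \left(-19\right) = 49 \left(-19\right) = -931$)
$\frac{c}{-32362} - \frac{37476}{1176 + 11700} = - \frac{931}{-32362} - \frac{37476}{1176 + 11700} = \left(-931\right) \left(- \frac{1}{32362}\right) - \frac{37476}{12876} = \frac{931}{32362} - \frac{3123}{1073} = - \frac{100067563}{34724426}$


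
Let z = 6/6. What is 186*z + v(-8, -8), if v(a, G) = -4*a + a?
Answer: 210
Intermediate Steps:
v(a, G) = -3*a
z = 1 (z = 6*(⅙) = 1)
186*z + v(-8, -8) = 186*1 - 3*(-8) = 186 + 24 = 210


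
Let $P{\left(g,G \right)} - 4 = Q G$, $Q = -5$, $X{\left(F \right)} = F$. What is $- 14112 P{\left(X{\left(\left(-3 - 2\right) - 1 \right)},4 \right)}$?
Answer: $225792$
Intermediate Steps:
$P{\left(g,G \right)} = 4 - 5 G$
$- 14112 P{\left(X{\left(\left(-3 - 2\right) - 1 \right)},4 \right)} = - 14112 \left(4 - 20\right) = \left(-14112\right) \left(-16\right) = 225792$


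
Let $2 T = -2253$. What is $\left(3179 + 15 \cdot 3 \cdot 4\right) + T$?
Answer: $\frac{4465}{2} \approx 2232.5$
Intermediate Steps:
$T = - \frac{2253}{2}$ ($T = \frac{1}{2} \left(-2253\right) = - \frac{2253}{2} \approx -1126.5$)
$\left(3179 + 15 \cdot 3 \cdot 4\right) + T = \left(3179 + 15 \cdot 3 \cdot 4\right) - \frac{2253}{2} = \left(3179 + 45 \cdot 4\right) - \frac{2253}{2} = \left(3179 + 180\right) - \frac{2253}{2} = 3359 - \frac{2253}{2} = \frac{4465}{2}$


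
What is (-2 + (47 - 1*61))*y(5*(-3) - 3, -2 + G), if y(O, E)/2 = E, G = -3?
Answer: 160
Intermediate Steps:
y(O, E) = 2*E
(-2 + (47 - 1*61))*y(5*(-3) - 3, -2 + G) = (-2 + (47 - 1*61))*(2*(-2 - 3)) = (-2 + (47 - 61))*(2*(-5)) = (-2 - 14)*(-10) = -16*(-10) = 160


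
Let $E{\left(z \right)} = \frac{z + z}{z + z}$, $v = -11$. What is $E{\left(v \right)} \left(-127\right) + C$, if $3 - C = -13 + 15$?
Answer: $-126$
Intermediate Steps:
$C = 1$ ($C = 3 - \left(-13 + 15\right) = 3 - 2 = 1$)
$E{\left(z \right)} = 1$ ($E{\left(z \right)} = \frac{2 z}{2 z} = 2 z \frac{1}{2 z} = 1$)
$E{\left(v \right)} \left(-127\right) + C = 1 \left(-127\right) + 1 = -127 + 1 = -126$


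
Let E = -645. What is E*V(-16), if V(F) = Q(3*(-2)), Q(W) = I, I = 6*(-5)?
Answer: 19350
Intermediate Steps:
I = -30
Q(W) = -30
V(F) = -30
E*V(-16) = -645*(-30) = 19350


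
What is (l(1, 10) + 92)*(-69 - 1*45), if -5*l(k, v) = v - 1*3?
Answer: -51642/5 ≈ -10328.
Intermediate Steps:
l(k, v) = 3/5 - v/5 (l(k, v) = -(v - 1*3)/5 = -(v - 3)/5 = -(-3 + v)/5 = 3/5 - v/5)
(l(1, 10) + 92)*(-69 - 1*45) = ((3/5 - 1/5*10) + 92)*(-69 - 1*45) = ((3/5 - 2) + 92)*(-69 - 45) = (-7/5 + 92)*(-114) = (453/5)*(-114) = -51642/5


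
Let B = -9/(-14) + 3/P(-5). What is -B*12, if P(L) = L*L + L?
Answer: -333/35 ≈ -9.5143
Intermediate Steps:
P(L) = L + L² (P(L) = L² + L = L + L²)
B = 111/140 (B = -9/(-14) + 3/((-5*(1 - 5))) = -9*(-1/14) + 3/((-5*(-4))) = 9/14 + 3/20 = 111/140 ≈ 0.79286)
-B*12 = -111*12/140 = -1*333/35 = -333/35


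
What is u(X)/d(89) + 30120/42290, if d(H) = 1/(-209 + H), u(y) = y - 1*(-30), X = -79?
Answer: 24869532/4229 ≈ 5880.7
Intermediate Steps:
u(y) = 30 + y (u(y) = y + 30 = 30 + y)
u(X)/d(89) + 30120/42290 = (30 - 79)/(1/(-209 + 89)) + 30120/42290 = -49/(1/(-120)) + 30120*(1/42290) = -49/(-1/120) + 3012/4229 = -49*(-120) + 3012/4229 = 5880 + 3012/4229 = 24869532/4229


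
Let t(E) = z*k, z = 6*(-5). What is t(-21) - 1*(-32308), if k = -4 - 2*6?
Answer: 32788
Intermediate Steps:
k = -16 (k = -4 - 12 = -16)
z = -30
t(E) = 480 (t(E) = -30*(-16) = 480)
t(-21) - 1*(-32308) = 480 - 1*(-32308) = 480 + 32308 = 32788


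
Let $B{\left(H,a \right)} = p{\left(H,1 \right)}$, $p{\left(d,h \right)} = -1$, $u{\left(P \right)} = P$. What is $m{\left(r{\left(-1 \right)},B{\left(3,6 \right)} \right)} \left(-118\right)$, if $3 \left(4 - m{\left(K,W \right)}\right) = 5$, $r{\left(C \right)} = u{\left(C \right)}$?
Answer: $- \frac{826}{3} \approx -275.33$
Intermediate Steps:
$r{\left(C \right)} = C$
$B{\left(H,a \right)} = -1$
$m{\left(K,W \right)} = \frac{7}{3}$ ($m{\left(K,W \right)} = 4 - \frac{5}{3} = \frac{7}{3}$)
$m{\left(r{\left(-1 \right)},B{\left(3,6 \right)} \right)} \left(-118\right) = \frac{7}{3} \left(-118\right) = - \frac{826}{3}$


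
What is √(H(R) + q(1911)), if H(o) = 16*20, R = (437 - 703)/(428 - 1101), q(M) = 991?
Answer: √1311 ≈ 36.208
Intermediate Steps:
R = 266/673 (R = -266/(-673) = -266*(-1/673) = 266/673 ≈ 0.39525)
H(o) = 320
√(H(R) + q(1911)) = √(320 + 991) = √1311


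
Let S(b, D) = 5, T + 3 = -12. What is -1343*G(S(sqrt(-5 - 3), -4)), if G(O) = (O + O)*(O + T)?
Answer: 134300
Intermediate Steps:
T = -15 (T = -3 - 12 = -15)
G(O) = 2*O*(-15 + O) (G(O) = (O + O)*(O - 15) = (2*O)*(-15 + O) = 2*O*(-15 + O))
-1343*G(S(sqrt(-5 - 3), -4)) = -2686*5*(-15 + 5) = -2686*5*(-10) = -1343*(-100) = 134300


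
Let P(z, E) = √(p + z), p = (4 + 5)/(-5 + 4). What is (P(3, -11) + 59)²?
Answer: (59 + I*√6)² ≈ 3475.0 + 289.04*I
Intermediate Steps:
p = -9 (p = 9/(-1) = 9*(-1) = -9)
P(z, E) = √(-9 + z)
(P(3, -11) + 59)² = (√(-9 + 3) + 59)² = (√(-6) + 59)² = (I*√6 + 59)² = (59 + I*√6)²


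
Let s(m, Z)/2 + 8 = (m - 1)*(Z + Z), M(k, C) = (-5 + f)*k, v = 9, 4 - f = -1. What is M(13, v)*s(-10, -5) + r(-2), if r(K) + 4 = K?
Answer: -6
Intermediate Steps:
f = 5 (f = 4 - 1*(-1) = 4 + 1 = 5)
r(K) = -4 + K
M(k, C) = 0 (M(k, C) = (-5 + 5)*k = 0*k = 0)
s(m, Z) = -16 + 4*Z*(-1 + m) (s(m, Z) = -16 + 2*((m - 1)*(Z + Z)) = -16 + 2*((-1 + m)*(2*Z)) = -16 + 2*(2*Z*(-1 + m)) = -16 + 4*Z*(-1 + m))
M(13, v)*s(-10, -5) + r(-2) = 0*(-16 - 4*(-5) + 4*(-5)*(-10)) + (-4 - 2) = 0*(-16 + 20 + 200) - 6 = 0*204 - 6 = 0 - 6 = -6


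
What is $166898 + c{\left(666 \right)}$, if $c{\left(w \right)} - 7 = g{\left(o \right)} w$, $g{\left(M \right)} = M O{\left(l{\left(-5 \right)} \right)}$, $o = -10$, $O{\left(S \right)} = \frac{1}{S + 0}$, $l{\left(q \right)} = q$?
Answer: $168237$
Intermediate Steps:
$O{\left(S \right)} = \frac{1}{S}$
$g{\left(M \right)} = - \frac{M}{5}$ ($g{\left(M \right)} = \frac{M}{-5} = M \left(- \frac{1}{5}\right) = - \frac{M}{5}$)
$c{\left(w \right)} = 7 + 2 w$ ($c{\left(w \right)} = 7 + \left(- \frac{1}{5}\right) \left(-10\right) w = 7 + 2 w$)
$166898 + c{\left(666 \right)} = 166898 + \left(7 + 2 \cdot 666\right) = 166898 + \left(7 + 1332\right) = 166898 + 1339 = 168237$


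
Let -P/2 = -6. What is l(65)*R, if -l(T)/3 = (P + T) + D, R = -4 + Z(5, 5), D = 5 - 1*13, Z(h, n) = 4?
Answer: 0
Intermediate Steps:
P = 12 (P = -2*(-6) = 12)
D = -8 (D = 5 - 13 = -8)
R = 0 (R = -4 + 4 = 0)
l(T) = -12 - 3*T (l(T) = -3*((12 + T) - 8) = -3*(4 + T) = -12 - 3*T)
l(65)*R = (-12 - 3*65)*0 = (-12 - 195)*0 = -207*0 = 0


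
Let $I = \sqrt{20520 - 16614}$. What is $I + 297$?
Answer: $297 + 3 \sqrt{434} \approx 359.5$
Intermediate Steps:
$I = 3 \sqrt{434}$ ($I = \sqrt{3906} = 3 \sqrt{434} \approx 62.498$)
$I + 297 = 3 \sqrt{434} + 297 = 297 + 3 \sqrt{434}$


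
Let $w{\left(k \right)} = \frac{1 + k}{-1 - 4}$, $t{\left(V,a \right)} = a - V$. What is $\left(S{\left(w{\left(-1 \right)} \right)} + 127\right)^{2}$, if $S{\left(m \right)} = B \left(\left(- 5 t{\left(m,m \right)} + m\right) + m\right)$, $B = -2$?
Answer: $16129$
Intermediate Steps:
$w{\left(k \right)} = - \frac{1}{5} - \frac{k}{5}$ ($w{\left(k \right)} = \frac{1 + k}{-5} = \left(1 + k\right) \left(- \frac{1}{5}\right) = - \frac{1}{5} - \frac{k}{5}$)
$S{\left(m \right)} = - 4 m$ ($S{\left(m \right)} = - 2 \left(\left(- 5 \left(m - m\right) + m\right) + m\right) = - 2 \left(\left(\left(-5\right) 0 + m\right) + m\right) = - 2 \left(\left(0 + m\right) + m\right) = - 2 \left(m + m\right) = - 2 \cdot 2 m = - 4 m$)
$\left(S{\left(w{\left(-1 \right)} \right)} + 127\right)^{2} = \left(- 4 \left(- \frac{1}{5} - - \frac{1}{5}\right) + 127\right)^{2} = \left(- 4 \left(- \frac{1}{5} + \frac{1}{5}\right) + 127\right)^{2} = \left(\left(-4\right) 0 + 127\right)^{2} = \left(0 + 127\right)^{2} = 127^{2} = 16129$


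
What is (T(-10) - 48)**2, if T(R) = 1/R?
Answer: 231361/100 ≈ 2313.6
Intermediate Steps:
(T(-10) - 48)**2 = (1/(-10) - 48)**2 = (-1/10 - 48)**2 = (-481/10)**2 = 231361/100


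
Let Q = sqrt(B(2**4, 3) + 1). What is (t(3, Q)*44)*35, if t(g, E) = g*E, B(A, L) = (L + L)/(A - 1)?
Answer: 924*sqrt(35) ≈ 5466.5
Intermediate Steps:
B(A, L) = 2*L/(-1 + A) (B(A, L) = (2*L)/(-1 + A) = 2*L/(-1 + A))
Q = sqrt(35)/5 (Q = sqrt(2*3/(-1 + 2**4) + 1) = sqrt(2*3/(-1 + 16) + 1) = sqrt(2*3/15 + 1) = sqrt(2*3*(1/15) + 1) = sqrt(2/5 + 1) = sqrt(7/5) = sqrt(35)/5 ≈ 1.1832)
t(g, E) = E*g
(t(3, Q)*44)*35 = (((sqrt(35)/5)*3)*44)*35 = ((3*sqrt(35)/5)*44)*35 = (132*sqrt(35)/5)*35 = 924*sqrt(35)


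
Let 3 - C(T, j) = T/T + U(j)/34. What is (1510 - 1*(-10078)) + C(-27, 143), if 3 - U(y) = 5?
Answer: 197031/17 ≈ 11590.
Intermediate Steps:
U(y) = -2 (U(y) = 3 - 1*5 = 3 - 5 = -2)
C(T, j) = 35/17 (C(T, j) = 3 - (T/T - 2/34) = 3 - (1 - 2*1/34) = 3 - (1 - 1/17) = 3 - 1*16/17 = 3 - 16/17 = 35/17)
(1510 - 1*(-10078)) + C(-27, 143) = (1510 - 1*(-10078)) + 35/17 = (1510 + 10078) + 35/17 = 11588 + 35/17 = 197031/17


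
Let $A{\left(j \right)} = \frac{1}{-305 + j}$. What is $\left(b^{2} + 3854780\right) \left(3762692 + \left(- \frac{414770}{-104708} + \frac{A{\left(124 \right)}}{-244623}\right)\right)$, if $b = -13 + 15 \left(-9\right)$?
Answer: $\frac{5635520191698368849831002}{386344275017} \approx 1.4587 \cdot 10^{13}$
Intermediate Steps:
$b = -148$ ($b = -13 - 135 = -148$)
$\left(b^{2} + 3854780\right) \left(3762692 + \left(- \frac{414770}{-104708} + \frac{A{\left(124 \right)}}{-244623}\right)\right) = \left(\left(-148\right)^{2} + 3854780\right) \left(3762692 + \left(- \frac{414770}{-104708} + \frac{1}{\left(-305 + 124\right) \left(-244623\right)}\right)\right) = \left(21904 + 3854780\right) \left(3762692 + \left(\left(-414770\right) \left(- \frac{1}{104708}\right) + \frac{1}{-181} \left(- \frac{1}{244623}\right)\right)\right) = 3876684 \left(3762692 + \left(\frac{207385}{52354} - - \frac{1}{44276763}\right)\right) = 3876684 \left(3762692 + \left(\frac{207385}{52354} + \frac{1}{44276763}\right)\right) = 3876684 \left(3762692 + \frac{9182336547109}{2318065650102}\right) = 3876684 \cdot \frac{8722176259450141693}{2318065650102} = \frac{5635520191698368849831002}{386344275017}$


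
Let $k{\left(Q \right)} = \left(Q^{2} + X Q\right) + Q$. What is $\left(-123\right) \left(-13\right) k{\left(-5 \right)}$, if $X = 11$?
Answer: $-55965$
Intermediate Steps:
$k{\left(Q \right)} = Q^{2} + 12 Q$ ($k{\left(Q \right)} = \left(Q^{2} + 11 Q\right) + Q = Q^{2} + 12 Q$)
$\left(-123\right) \left(-13\right) k{\left(-5 \right)} = \left(-123\right) \left(-13\right) \left(- 5 \left(12 - 5\right)\right) = 1599 \left(\left(-5\right) 7\right) = 1599 \left(-35\right) = -55965$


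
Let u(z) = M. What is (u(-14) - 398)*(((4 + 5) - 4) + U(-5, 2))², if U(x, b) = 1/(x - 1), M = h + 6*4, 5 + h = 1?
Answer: -17661/2 ≈ -8830.5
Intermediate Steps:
h = -4 (h = -5 + 1 = -4)
M = 20 (M = -4 + 6*4 = -4 + 24 = 20)
u(z) = 20
U(x, b) = 1/(-1 + x)
(u(-14) - 398)*(((4 + 5) - 4) + U(-5, 2))² = (20 - 398)*(((4 + 5) - 4) + 1/(-1 - 5))² = -378*((9 - 4) + 1/(-6))² = -378*(5 - ⅙)² = -378*(29/6)² = -378*841/36 = -17661/2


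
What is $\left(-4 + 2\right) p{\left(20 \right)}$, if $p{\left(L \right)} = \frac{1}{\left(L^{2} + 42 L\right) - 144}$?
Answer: $- \frac{1}{548} \approx -0.0018248$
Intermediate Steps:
$p{\left(L \right)} = \frac{1}{-144 + L^{2} + 42 L}$
$\left(-4 + 2\right) p{\left(20 \right)} = \frac{-4 + 2}{-144 + 20^{2} + 42 \cdot 20} = - \frac{2}{-144 + 400 + 840} = - \frac{2}{1096} = \left(-2\right) \frac{1}{1096} = - \frac{1}{548}$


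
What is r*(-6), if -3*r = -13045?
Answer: -26090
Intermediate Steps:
r = 13045/3 (r = -1/3*(-13045) = 13045/3 ≈ 4348.3)
r*(-6) = (13045/3)*(-6) = -26090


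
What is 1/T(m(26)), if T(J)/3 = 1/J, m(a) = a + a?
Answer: 52/3 ≈ 17.333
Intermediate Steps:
m(a) = 2*a
T(J) = 3/J
1/T(m(26)) = 1/(3/((2*26))) = 1/(3/52) = 52/3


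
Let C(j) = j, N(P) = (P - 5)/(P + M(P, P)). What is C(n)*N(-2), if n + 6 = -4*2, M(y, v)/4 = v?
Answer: -49/5 ≈ -9.8000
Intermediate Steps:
M(y, v) = 4*v
N(P) = (-5 + P)/(5*P) (N(P) = (P - 5)/(P + 4*P) = (-5 + P)/((5*P)) = (-5 + P)*(1/(5*P)) = (-5 + P)/(5*P))
n = -14 (n = -6 - 4*2 = -6 - 8 = -14)
C(n)*N(-2) = -14*(-5 - 2)/(5*(-2)) = -14*(-1)*(-7)/(5*2) = -14*7/10 = -49/5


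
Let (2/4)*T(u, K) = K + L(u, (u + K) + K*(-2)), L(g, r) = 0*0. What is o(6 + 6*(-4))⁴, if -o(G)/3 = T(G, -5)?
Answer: 810000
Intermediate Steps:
L(g, r) = 0
T(u, K) = 2*K (T(u, K) = 2*(K + 0) = 2*K)
o(G) = 30 (o(G) = -6*(-5) = -3*(-10) = 30)
o(6 + 6*(-4))⁴ = 30⁴ = 810000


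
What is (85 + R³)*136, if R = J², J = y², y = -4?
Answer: 2281712936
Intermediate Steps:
J = 16 (J = (-4)² = 16)
R = 256 (R = 16² = 256)
(85 + R³)*136 = (85 + 256³)*136 = (85 + 16777216)*136 = 16777301*136 = 2281712936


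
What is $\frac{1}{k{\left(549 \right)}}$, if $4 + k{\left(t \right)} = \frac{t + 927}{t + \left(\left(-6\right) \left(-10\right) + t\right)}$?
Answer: $- \frac{193}{526} \approx -0.36692$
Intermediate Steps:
$k{\left(t \right)} = -4 + \frac{927 + t}{60 + 2 t}$ ($k{\left(t \right)} = -4 + \frac{t + 927}{t + \left(\left(-6\right) \left(-10\right) + t\right)} = -4 + \frac{927 + t}{t + \left(60 + t\right)} = -4 + \frac{927 + t}{60 + 2 t}$)
$\frac{1}{k{\left(549 \right)}} = \frac{1}{\frac{1}{2} \frac{1}{30 + 549} \left(687 - 3843\right)} = \frac{1}{\frac{1}{2} \cdot \frac{1}{579} \left(687 - 3843\right)} = \frac{1}{\frac{1}{2} \cdot \frac{1}{579} \left(-3156\right)} = \frac{1}{- \frac{526}{193}} = - \frac{193}{526}$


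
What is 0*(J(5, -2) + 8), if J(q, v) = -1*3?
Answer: 0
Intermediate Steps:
J(q, v) = -3
0*(J(5, -2) + 8) = 0*(-3 + 8) = 0*5 = 0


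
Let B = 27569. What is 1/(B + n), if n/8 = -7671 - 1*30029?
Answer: -1/274031 ≈ -3.6492e-6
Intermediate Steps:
n = -301600 (n = 8*(-7671 - 1*30029) = 8*(-7671 - 30029) = 8*(-37700) = -301600)
1/(B + n) = 1/(27569 - 301600) = 1/(-274031) = -1/274031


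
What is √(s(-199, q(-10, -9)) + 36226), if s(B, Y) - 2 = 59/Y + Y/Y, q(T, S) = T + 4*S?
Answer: 5*√3066314/46 ≈ 190.34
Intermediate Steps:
s(B, Y) = 3 + 59/Y (s(B, Y) = 2 + (59/Y + Y/Y) = 2 + (59/Y + 1) = 2 + (1 + 59/Y) = 3 + 59/Y)
√(s(-199, q(-10, -9)) + 36226) = √((3 + 59/(-10 + 4*(-9))) + 36226) = √((3 + 59/(-10 - 36)) + 36226) = √((3 + 59/(-46)) + 36226) = √((3 + 59*(-1/46)) + 36226) = √((3 - 59/46) + 36226) = √(79/46 + 36226) = √(1666475/46) = 5*√3066314/46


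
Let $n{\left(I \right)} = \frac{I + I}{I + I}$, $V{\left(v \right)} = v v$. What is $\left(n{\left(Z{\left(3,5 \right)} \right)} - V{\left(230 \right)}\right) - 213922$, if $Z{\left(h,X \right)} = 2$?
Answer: $-266821$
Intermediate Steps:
$V{\left(v \right)} = v^{2}$
$n{\left(I \right)} = 1$ ($n{\left(I \right)} = \frac{2 I}{2 I} = 2 I \frac{1}{2 I} = 1$)
$\left(n{\left(Z{\left(3,5 \right)} \right)} - V{\left(230 \right)}\right) - 213922 = \left(1 - 230^{2}\right) - 213922 = \left(1 - 52900\right) - 213922 = -52899 - 213922 = -266821$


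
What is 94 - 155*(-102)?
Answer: 15904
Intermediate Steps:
94 - 155*(-102) = 94 + 15810 = 15904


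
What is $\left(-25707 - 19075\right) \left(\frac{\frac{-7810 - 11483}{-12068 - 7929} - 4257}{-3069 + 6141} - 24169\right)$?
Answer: $\frac{346315468963947}{319952} \approx 1.0824 \cdot 10^{9}$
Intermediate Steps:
$\left(-25707 - 19075\right) \left(\frac{\frac{-7810 - 11483}{-12068 - 7929} - 4257}{-3069 + 6141} - 24169\right) = - 44782 \left(\frac{- \frac{19293}{-19997} - 4257}{3072} - 24169\right) = - 44782 \left(\left(\left(-19293\right) \left(- \frac{1}{19997}\right) - 4257\right) \frac{1}{3072} - 24169\right) = - 44782 \left(\left(\frac{19293}{19997} - 4257\right) \frac{1}{3072} - 24169\right) = - 44782 \left(\left(- \frac{85107936}{19997}\right) \frac{1}{3072} - 24169\right) = - 44782 \left(- \frac{886541}{639904} - 24169\right) = \left(-44782\right) \left(- \frac{15466726317}{639904}\right) = \frac{346315468963947}{319952}$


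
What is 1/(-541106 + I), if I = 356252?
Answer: -1/184854 ≈ -5.4097e-6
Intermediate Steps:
1/(-541106 + I) = 1/(-541106 + 356252) = 1/(-184854) = -1/184854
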